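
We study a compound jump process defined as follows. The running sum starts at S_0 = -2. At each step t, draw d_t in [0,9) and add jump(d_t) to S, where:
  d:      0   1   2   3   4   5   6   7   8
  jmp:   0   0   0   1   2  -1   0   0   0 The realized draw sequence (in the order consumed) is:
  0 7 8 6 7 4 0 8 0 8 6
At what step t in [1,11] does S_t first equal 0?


6

t=0: S=-2, d=0, jump=0, S_1=-2
t=1: S=-2, d=7, jump=0, S_2=-2
t=2: S=-2, d=8, jump=0, S_3=-2
t=3: S=-2, d=6, jump=0, S_4=-2
t=4: S=-2, d=7, jump=0, S_5=-2
t=5: S=-2, d=4, jump=2, S_6=0
t=6: S=0, d=0, jump=0, S_7=0
t=7: S=0, d=8, jump=0, S_8=0
t=8: S=0, d=0, jump=0, S_9=0
t=9: S=0, d=8, jump=0, S_10=0
t=10: S=0, d=6, jump=0, S_11=0


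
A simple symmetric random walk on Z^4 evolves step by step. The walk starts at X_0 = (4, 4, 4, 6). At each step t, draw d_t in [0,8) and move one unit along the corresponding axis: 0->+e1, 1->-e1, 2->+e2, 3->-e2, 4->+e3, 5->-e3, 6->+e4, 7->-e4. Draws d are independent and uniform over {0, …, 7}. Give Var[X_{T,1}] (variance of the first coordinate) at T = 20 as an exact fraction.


5

Outcome values over d=0..7: [1, -1, 0, 0, 0, 0, 0, 0]
Σy = 0, Σy² = 2, M = 8
μ = 0/8 = 0,  σ² = 2/8 − (0)² = 1/4
Independent increments: Var[X_20] = 20·σ² = 20·(1/4) = 5


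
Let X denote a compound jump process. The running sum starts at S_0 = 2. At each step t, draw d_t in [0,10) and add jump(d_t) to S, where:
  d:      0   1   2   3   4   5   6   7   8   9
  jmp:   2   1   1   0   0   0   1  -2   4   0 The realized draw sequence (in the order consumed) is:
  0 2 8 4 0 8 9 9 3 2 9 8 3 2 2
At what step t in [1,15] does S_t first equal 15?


t=0: S=2, d=0, jump=2, S_1=4
t=1: S=4, d=2, jump=1, S_2=5
t=2: S=5, d=8, jump=4, S_3=9
t=3: S=9, d=4, jump=0, S_4=9
t=4: S=9, d=0, jump=2, S_5=11
t=5: S=11, d=8, jump=4, S_6=15
t=6: S=15, d=9, jump=0, S_7=15
t=7: S=15, d=9, jump=0, S_8=15
t=8: S=15, d=3, jump=0, S_9=15
t=9: S=15, d=2, jump=1, S_10=16
t=10: S=16, d=9, jump=0, S_11=16
t=11: S=16, d=8, jump=4, S_12=20
t=12: S=20, d=3, jump=0, S_13=20
t=13: S=20, d=2, jump=1, S_14=21
t=14: S=21, d=2, jump=1, S_15=22

6


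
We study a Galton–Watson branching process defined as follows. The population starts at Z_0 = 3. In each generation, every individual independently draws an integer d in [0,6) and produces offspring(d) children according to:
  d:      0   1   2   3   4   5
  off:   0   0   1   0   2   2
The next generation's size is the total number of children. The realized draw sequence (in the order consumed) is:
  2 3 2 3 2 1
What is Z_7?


gen 0: Z_0=3, draws=[2, 3, 2], offspring=[1, 0, 1], Z_1=2
gen 1: Z_1=2, draws=[3, 2], offspring=[0, 1], Z_2=1
gen 2: Z_2=1, draws=[1], offspring=[0], Z_3=0
gen 3: Z_3=0, draws=[], offspring=[], Z_4=0
gen 4: Z_4=0, draws=[], offspring=[], Z_5=0
gen 5: Z_5=0, draws=[], offspring=[], Z_6=0
gen 6: Z_6=0, draws=[], offspring=[], Z_7=0

0


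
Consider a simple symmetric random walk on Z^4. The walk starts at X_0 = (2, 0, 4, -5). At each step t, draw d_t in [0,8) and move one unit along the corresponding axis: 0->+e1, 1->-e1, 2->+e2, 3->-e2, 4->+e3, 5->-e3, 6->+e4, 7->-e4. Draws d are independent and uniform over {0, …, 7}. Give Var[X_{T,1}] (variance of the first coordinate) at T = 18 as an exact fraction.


9/2

Outcome values over d=0..7: [1, -1, 0, 0, 0, 0, 0, 0]
Σy = 0, Σy² = 2, M = 8
μ = 0/8 = 0,  σ² = 2/8 − (0)² = 1/4
Independent increments: Var[X_18] = 18·σ² = 18·(1/4) = 9/2


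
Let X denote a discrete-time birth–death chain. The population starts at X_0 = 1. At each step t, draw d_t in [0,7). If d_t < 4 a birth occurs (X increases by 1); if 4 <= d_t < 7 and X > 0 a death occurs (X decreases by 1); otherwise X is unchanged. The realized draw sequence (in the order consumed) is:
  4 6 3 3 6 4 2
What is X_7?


1

t=0: X=1, d=4 → death, X_1=0
t=1: X=0, d=6 → hold, X_2=0
t=2: X=0, d=3 → birth, X_3=1
t=3: X=1, d=3 → birth, X_4=2
t=4: X=2, d=6 → death, X_5=1
t=5: X=1, d=4 → death, X_6=0
t=6: X=0, d=2 → birth, X_7=1


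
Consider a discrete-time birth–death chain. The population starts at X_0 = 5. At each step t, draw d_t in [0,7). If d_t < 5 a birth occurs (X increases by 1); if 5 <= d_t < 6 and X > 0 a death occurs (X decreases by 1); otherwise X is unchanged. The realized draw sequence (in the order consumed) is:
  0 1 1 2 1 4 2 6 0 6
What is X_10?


13

t=0: X=5, d=0 → birth, X_1=6
t=1: X=6, d=1 → birth, X_2=7
t=2: X=7, d=1 → birth, X_3=8
t=3: X=8, d=2 → birth, X_4=9
t=4: X=9, d=1 → birth, X_5=10
t=5: X=10, d=4 → birth, X_6=11
t=6: X=11, d=2 → birth, X_7=12
t=7: X=12, d=6 → hold, X_8=12
t=8: X=12, d=0 → birth, X_9=13
t=9: X=13, d=6 → hold, X_10=13


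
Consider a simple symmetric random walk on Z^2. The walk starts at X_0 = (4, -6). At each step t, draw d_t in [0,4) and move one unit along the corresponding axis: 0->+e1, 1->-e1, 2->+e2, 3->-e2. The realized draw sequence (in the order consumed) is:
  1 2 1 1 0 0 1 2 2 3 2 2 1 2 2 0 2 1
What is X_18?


(1, 1)

t=0: X=(4, -6), d=1 → -e1, X_1=(3, -6)
t=1: X=(3, -6), d=2 → +e2, X_2=(3, -5)
t=2: X=(3, -5), d=1 → -e1, X_3=(2, -5)
t=3: X=(2, -5), d=1 → -e1, X_4=(1, -5)
t=4: X=(1, -5), d=0 → +e1, X_5=(2, -5)
t=5: X=(2, -5), d=0 → +e1, X_6=(3, -5)
t=6: X=(3, -5), d=1 → -e1, X_7=(2, -5)
t=7: X=(2, -5), d=2 → +e2, X_8=(2, -4)
t=8: X=(2, -4), d=2 → +e2, X_9=(2, -3)
t=9: X=(2, -3), d=3 → -e2, X_10=(2, -4)
t=10: X=(2, -4), d=2 → +e2, X_11=(2, -3)
t=11: X=(2, -3), d=2 → +e2, X_12=(2, -2)
t=12: X=(2, -2), d=1 → -e1, X_13=(1, -2)
t=13: X=(1, -2), d=2 → +e2, X_14=(1, -1)
t=14: X=(1, -1), d=2 → +e2, X_15=(1, 0)
t=15: X=(1, 0), d=0 → +e1, X_16=(2, 0)
t=16: X=(2, 0), d=2 → +e2, X_17=(2, 1)
t=17: X=(2, 1), d=1 → -e1, X_18=(1, 1)


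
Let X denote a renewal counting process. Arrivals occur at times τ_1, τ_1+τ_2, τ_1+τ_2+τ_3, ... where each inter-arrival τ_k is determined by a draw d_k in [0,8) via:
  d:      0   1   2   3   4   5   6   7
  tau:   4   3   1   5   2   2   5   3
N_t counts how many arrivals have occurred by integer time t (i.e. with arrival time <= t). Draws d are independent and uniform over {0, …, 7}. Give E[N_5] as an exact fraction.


Inter-arrival values over d=0..7: [4, 3, 1, 5, 2, 2, 5, 3]
Each d has probability 1/8, so the pmf of τ is: f(1) = 1/8, f(2) = 1/4, f(3) = 1/4, f(4) = 1/8, f(5) = 1/4
Renewal equation for m(n) = E[N_n]: condition on τ_1 = k (if k <= n, one arrival plus a fresh copy on the remaining n−k steps): m(n) = F(n) + Σ_{k<=n} f(k)·m(n−k), where F(n) = P(τ <= n) and m(0) = 0
m(1) = F(1) = 1/8
m(2) = F(2) + f(1)·m(1) = 3/8 + 1/8·1/8 = 25/64
m(3) = F(3) + f(1)·m(2) + f(2)·m(1) = 5/8 + 1/8·25/64 + 1/4·1/8 = 361/512
m(4) = F(4) + f(1)·m(3) + f(2)·m(2) + f(3)·m(1) = 3/4 + 1/8·361/512 + 1/4·25/64 + 1/4·1/8 = 3961/4096
m(5) = F(5) + f(1)·m(4) + f(2)·m(3) + f(3)·m(2) + f(4)·m(1) = 1 + 1/8·3961/4096 + 1/4·361/512 + 1/4·25/64 + 1/8·1/8 = 46217/32768
E[N_5] = m(5) = 46217/32768

46217/32768


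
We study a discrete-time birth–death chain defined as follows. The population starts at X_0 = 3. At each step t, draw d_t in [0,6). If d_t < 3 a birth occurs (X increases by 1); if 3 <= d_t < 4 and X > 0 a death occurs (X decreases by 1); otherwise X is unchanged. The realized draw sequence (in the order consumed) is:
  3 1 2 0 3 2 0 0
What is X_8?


t=0: X=3, d=3 → death, X_1=2
t=1: X=2, d=1 → birth, X_2=3
t=2: X=3, d=2 → birth, X_3=4
t=3: X=4, d=0 → birth, X_4=5
t=4: X=5, d=3 → death, X_5=4
t=5: X=4, d=2 → birth, X_6=5
t=6: X=5, d=0 → birth, X_7=6
t=7: X=6, d=0 → birth, X_8=7

7


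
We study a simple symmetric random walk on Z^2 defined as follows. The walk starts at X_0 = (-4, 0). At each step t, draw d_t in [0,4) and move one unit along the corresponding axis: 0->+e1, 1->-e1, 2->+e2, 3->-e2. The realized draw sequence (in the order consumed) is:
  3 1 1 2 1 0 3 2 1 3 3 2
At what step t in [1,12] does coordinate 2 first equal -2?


t=0: X=(-4, 0), d=3 → -e2, X_1=(-4, -1)
t=1: X=(-4, -1), d=1 → -e1, X_2=(-5, -1)
t=2: X=(-5, -1), d=1 → -e1, X_3=(-6, -1)
t=3: X=(-6, -1), d=2 → +e2, X_4=(-6, 0)
t=4: X=(-6, 0), d=1 → -e1, X_5=(-7, 0)
t=5: X=(-7, 0), d=0 → +e1, X_6=(-6, 0)
t=6: X=(-6, 0), d=3 → -e2, X_7=(-6, -1)
t=7: X=(-6, -1), d=2 → +e2, X_8=(-6, 0)
t=8: X=(-6, 0), d=1 → -e1, X_9=(-7, 0)
t=9: X=(-7, 0), d=3 → -e2, X_10=(-7, -1)
t=10: X=(-7, -1), d=3 → -e2, X_11=(-7, -2)
t=11: X=(-7, -2), d=2 → +e2, X_12=(-7, -1)

11


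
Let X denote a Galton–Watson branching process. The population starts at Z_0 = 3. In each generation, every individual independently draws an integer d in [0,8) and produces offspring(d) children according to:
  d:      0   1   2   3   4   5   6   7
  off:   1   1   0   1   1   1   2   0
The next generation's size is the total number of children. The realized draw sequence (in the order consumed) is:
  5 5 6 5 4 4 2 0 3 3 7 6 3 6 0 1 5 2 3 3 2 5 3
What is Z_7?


gen 0: Z_0=3, draws=[5, 5, 6], offspring=[1, 1, 2], Z_1=4
gen 1: Z_1=4, draws=[5, 4, 4, 2], offspring=[1, 1, 1, 0], Z_2=3
gen 2: Z_2=3, draws=[0, 3, 3], offspring=[1, 1, 1], Z_3=3
gen 3: Z_3=3, draws=[7, 6, 3], offspring=[0, 2, 1], Z_4=3
gen 4: Z_4=3, draws=[6, 0, 1], offspring=[2, 1, 1], Z_5=4
gen 5: Z_5=4, draws=[5, 2, 3, 3], offspring=[1, 0, 1, 1], Z_6=3
gen 6: Z_6=3, draws=[2, 5, 3], offspring=[0, 1, 1], Z_7=2

2


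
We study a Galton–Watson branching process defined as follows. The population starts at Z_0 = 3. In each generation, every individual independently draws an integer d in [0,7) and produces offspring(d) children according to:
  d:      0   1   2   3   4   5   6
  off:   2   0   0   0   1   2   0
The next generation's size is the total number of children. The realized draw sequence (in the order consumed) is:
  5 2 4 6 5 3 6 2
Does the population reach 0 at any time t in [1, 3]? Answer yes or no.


gen 0: Z_0=3, draws=[5, 2, 4], offspring=[2, 0, 1], Z_1=3
gen 1: Z_1=3, draws=[6, 5, 3], offspring=[0, 2, 0], Z_2=2
gen 2: Z_2=2, draws=[6, 2], offspring=[0, 0], Z_3=0

yes


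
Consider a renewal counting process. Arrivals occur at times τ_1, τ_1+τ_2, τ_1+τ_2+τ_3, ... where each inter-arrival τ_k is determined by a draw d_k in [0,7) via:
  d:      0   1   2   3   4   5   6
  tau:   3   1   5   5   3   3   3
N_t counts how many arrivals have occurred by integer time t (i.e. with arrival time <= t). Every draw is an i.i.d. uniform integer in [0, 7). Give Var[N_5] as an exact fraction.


Inter-arrival values over d=0..6: [3, 1, 5, 5, 3, 3, 3]
Each d has probability 1/7, so the pmf of τ is: f(1) = 1/7, f(3) = 4/7, f(5) = 2/7
Let p_n(j) = P(N_n = j), with p_0 = [1]. Condition on τ_1: p_n(0) = P(τ > n), and for j >= 1, p_n(j) = Σ_{k<=n} f(k)·p_{n−k}(j−1)
p_1 = [6/7, 1/7]  (j = 0..1)
p_2 = [6/7, 6/49, 1/49]  (j = 0..2)
p_3 = [2/7, 34/49, 6/343, 1/343]  (j = 0..3)
p_4 = [2/7, 26/49, 62/343, 6/2401, 1/2401]  (j = 0..4)
p_5 = [0, 40/49, 50/343, 90/2401, 6/16807, 1/16807]  (j = 0..5)
E[N_5] = Σ j·p_5(j) = 20539/16807;  E[N_5²] = Σ j²·p_5(j) = 29311/16807
Var[N_5] = 29311/16807 − (20539/16807)² = 70779456/282475249

70779456/282475249


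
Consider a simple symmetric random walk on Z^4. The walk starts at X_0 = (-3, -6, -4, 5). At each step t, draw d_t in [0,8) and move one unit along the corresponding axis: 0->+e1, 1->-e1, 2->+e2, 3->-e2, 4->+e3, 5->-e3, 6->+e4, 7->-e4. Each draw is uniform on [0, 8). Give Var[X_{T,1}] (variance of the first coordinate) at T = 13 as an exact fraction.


13/4

Outcome values over d=0..7: [1, -1, 0, 0, 0, 0, 0, 0]
Σy = 0, Σy² = 2, M = 8
μ = 0/8 = 0,  σ² = 2/8 − (0)² = 1/4
Independent increments: Var[X_13] = 13·σ² = 13·(1/4) = 13/4


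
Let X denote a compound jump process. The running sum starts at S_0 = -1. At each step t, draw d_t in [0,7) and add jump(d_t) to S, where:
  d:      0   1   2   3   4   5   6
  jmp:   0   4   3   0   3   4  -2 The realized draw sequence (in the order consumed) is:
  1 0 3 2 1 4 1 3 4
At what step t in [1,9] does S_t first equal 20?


t=0: S=-1, d=1, jump=4, S_1=3
t=1: S=3, d=0, jump=0, S_2=3
t=2: S=3, d=3, jump=0, S_3=3
t=3: S=3, d=2, jump=3, S_4=6
t=4: S=6, d=1, jump=4, S_5=10
t=5: S=10, d=4, jump=3, S_6=13
t=6: S=13, d=1, jump=4, S_7=17
t=7: S=17, d=3, jump=0, S_8=17
t=8: S=17, d=4, jump=3, S_9=20

9


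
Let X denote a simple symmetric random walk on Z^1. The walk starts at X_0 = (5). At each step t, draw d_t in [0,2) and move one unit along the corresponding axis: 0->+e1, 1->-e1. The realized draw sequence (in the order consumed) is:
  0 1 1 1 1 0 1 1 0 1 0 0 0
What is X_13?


t=0: X=(5), d=0 → +e1, X_1=(6)
t=1: X=(6), d=1 → -e1, X_2=(5)
t=2: X=(5), d=1 → -e1, X_3=(4)
t=3: X=(4), d=1 → -e1, X_4=(3)
t=4: X=(3), d=1 → -e1, X_5=(2)
t=5: X=(2), d=0 → +e1, X_6=(3)
t=6: X=(3), d=1 → -e1, X_7=(2)
t=7: X=(2), d=1 → -e1, X_8=(1)
t=8: X=(1), d=0 → +e1, X_9=(2)
t=9: X=(2), d=1 → -e1, X_10=(1)
t=10: X=(1), d=0 → +e1, X_11=(2)
t=11: X=(2), d=0 → +e1, X_12=(3)
t=12: X=(3), d=0 → +e1, X_13=(4)

(4)


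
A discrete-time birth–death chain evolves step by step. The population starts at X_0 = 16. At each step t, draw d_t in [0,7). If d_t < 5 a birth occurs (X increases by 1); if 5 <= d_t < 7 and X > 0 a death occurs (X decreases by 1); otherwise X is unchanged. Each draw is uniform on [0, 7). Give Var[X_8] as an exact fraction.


320/49

X can drop by at most 1 per step and X_0 = 16 > T = 8, so X_t >= 16 − t >= 8 > 0 for every t <= 8: the floor at 0 (the 'and X > 0' condition) never binds. Hence X_8 = X_0 + Σ_{t<8} Y_t with i.i.d. increments Y_t = y(d_t) ∈ {+1, −1, 0}.
Outcome values over d=0..6: [1, 1, 1, 1, 1, -1, -1]
Σy = 3, Σy² = 7, M = 7
μ = 3/7 = 3/7,  σ² = 7/7 − (3/7)² = 40/49
Independent increments: Var[X_8] = 8·σ² = 8·(40/49) = 320/49


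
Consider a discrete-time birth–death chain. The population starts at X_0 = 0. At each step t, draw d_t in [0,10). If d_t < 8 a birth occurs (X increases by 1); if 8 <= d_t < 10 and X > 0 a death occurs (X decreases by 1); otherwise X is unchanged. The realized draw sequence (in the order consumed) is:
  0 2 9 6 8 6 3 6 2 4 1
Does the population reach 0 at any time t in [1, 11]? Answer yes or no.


t=0: X=0, d=0 → birth, X_1=1
t=1: X=1, d=2 → birth, X_2=2
t=2: X=2, d=9 → death, X_3=1
t=3: X=1, d=6 → birth, X_4=2
t=4: X=2, d=8 → death, X_5=1
t=5: X=1, d=6 → birth, X_6=2
t=6: X=2, d=3 → birth, X_7=3
t=7: X=3, d=6 → birth, X_8=4
t=8: X=4, d=2 → birth, X_9=5
t=9: X=5, d=4 → birth, X_10=6
t=10: X=6, d=1 → birth, X_11=7

no


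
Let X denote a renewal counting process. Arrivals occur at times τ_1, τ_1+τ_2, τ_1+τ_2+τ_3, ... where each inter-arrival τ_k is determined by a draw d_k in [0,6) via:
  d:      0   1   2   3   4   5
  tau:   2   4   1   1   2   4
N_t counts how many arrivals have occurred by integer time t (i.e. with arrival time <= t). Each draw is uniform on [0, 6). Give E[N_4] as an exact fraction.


Inter-arrival values over d=0..5: [2, 4, 1, 1, 2, 4]
Each d has probability 1/6, so the pmf of τ is: f(1) = 1/3, f(2) = 1/3, f(4) = 1/3
Renewal equation for m(n) = E[N_n]: condition on τ_1 = k (if k <= n, one arrival plus a fresh copy on the remaining n−k steps): m(n) = F(n) + Σ_{k<=n} f(k)·m(n−k), where F(n) = P(τ <= n) and m(0) = 0
m(1) = F(1) = 1/3
m(2) = F(2) + f(1)·m(1) = 2/3 + 1/3·1/3 = 7/9
m(3) = F(3) + f(1)·m(2) + f(2)·m(1) = 2/3 + 1/3·7/9 + 1/3·1/3 = 28/27
m(4) = F(4) + f(1)·m(3) + f(2)·m(2) = 1 + 1/3·28/27 + 1/3·7/9 = 130/81
E[N_4] = m(4) = 130/81

130/81


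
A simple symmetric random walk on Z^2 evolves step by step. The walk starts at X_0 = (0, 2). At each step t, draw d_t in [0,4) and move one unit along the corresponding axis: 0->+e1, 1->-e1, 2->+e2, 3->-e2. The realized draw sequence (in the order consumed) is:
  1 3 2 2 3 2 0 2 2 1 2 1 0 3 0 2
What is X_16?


t=0: X=(0, 2), d=1 → -e1, X_1=(-1, 2)
t=1: X=(-1, 2), d=3 → -e2, X_2=(-1, 1)
t=2: X=(-1, 1), d=2 → +e2, X_3=(-1, 2)
t=3: X=(-1, 2), d=2 → +e2, X_4=(-1, 3)
t=4: X=(-1, 3), d=3 → -e2, X_5=(-1, 2)
t=5: X=(-1, 2), d=2 → +e2, X_6=(-1, 3)
t=6: X=(-1, 3), d=0 → +e1, X_7=(0, 3)
t=7: X=(0, 3), d=2 → +e2, X_8=(0, 4)
t=8: X=(0, 4), d=2 → +e2, X_9=(0, 5)
t=9: X=(0, 5), d=1 → -e1, X_10=(-1, 5)
t=10: X=(-1, 5), d=2 → +e2, X_11=(-1, 6)
t=11: X=(-1, 6), d=1 → -e1, X_12=(-2, 6)
t=12: X=(-2, 6), d=0 → +e1, X_13=(-1, 6)
t=13: X=(-1, 6), d=3 → -e2, X_14=(-1, 5)
t=14: X=(-1, 5), d=0 → +e1, X_15=(0, 5)
t=15: X=(0, 5), d=2 → +e2, X_16=(0, 6)

(0, 6)


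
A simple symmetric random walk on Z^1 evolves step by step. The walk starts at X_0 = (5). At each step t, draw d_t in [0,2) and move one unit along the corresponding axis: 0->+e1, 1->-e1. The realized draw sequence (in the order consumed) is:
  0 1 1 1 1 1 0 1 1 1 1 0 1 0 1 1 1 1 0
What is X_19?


(-4)

t=0: X=(5), d=0 → +e1, X_1=(6)
t=1: X=(6), d=1 → -e1, X_2=(5)
t=2: X=(5), d=1 → -e1, X_3=(4)
t=3: X=(4), d=1 → -e1, X_4=(3)
t=4: X=(3), d=1 → -e1, X_5=(2)
t=5: X=(2), d=1 → -e1, X_6=(1)
t=6: X=(1), d=0 → +e1, X_7=(2)
t=7: X=(2), d=1 → -e1, X_8=(1)
t=8: X=(1), d=1 → -e1, X_9=(0)
t=9: X=(0), d=1 → -e1, X_10=(-1)
t=10: X=(-1), d=1 → -e1, X_11=(-2)
t=11: X=(-2), d=0 → +e1, X_12=(-1)
t=12: X=(-1), d=1 → -e1, X_13=(-2)
t=13: X=(-2), d=0 → +e1, X_14=(-1)
t=14: X=(-1), d=1 → -e1, X_15=(-2)
t=15: X=(-2), d=1 → -e1, X_16=(-3)
t=16: X=(-3), d=1 → -e1, X_17=(-4)
t=17: X=(-4), d=1 → -e1, X_18=(-5)
t=18: X=(-5), d=0 → +e1, X_19=(-4)


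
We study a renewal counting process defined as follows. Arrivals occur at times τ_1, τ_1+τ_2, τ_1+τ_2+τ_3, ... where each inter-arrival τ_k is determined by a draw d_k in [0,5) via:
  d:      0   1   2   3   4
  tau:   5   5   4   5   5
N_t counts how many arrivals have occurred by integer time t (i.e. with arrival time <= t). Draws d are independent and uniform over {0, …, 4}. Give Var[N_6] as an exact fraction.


Inter-arrival values over d=0..4: [5, 5, 4, 5, 5]
Each d has probability 1/5, so the pmf of τ is: f(4) = 1/5, f(5) = 4/5
Let p_n(j) = P(N_n = j), with p_0 = [1]. Condition on τ_1: p_n(0) = P(τ > n), and for j >= 1, p_n(j) = Σ_{k<=n} f(k)·p_{n−k}(j−1)
p_1 = [1]  (j = 0)
p_2 = [1]  (j = 0)
p_3 = [1]  (j = 0)
p_4 = [4/5, 1/5]  (j = 0..1)
p_5 = [0, 1]  (j = 0..1)
p_6 = [0, 1]  (j = 0..1)
E[N_6] = Σ j·p_6(j) = 1;  E[N_6²] = Σ j²·p_6(j) = 1
Var[N_6] = 1 − (1)² = 0

0


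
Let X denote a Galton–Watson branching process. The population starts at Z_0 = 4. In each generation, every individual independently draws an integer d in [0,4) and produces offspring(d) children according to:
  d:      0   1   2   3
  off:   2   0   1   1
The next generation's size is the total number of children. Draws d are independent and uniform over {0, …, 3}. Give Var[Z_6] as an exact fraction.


12

Outcome values over d=0..3: [2, 0, 1, 1]
Σy = 4, Σy² = 6, M = 4
μ = 4/4 = 1,  σ² = 6/4 − (1)² = 1/2
V_0 = 0, E_0 = 4
V_1 = 1/2·E_0 + (1)²·V_0 = 2;  E_1 = 4
V_2 = 1/2·E_1 + (1)²·V_1 = 4;  E_2 = 4
V_3 = 1/2·E_2 + (1)²·V_2 = 6;  E_3 = 4
V_4 = 1/2·E_3 + (1)²·V_3 = 8;  E_4 = 4
V_5 = 1/2·E_4 + (1)²·V_4 = 10;  E_5 = 4
V_6 = 1/2·E_5 + (1)²·V_5 = 12;  E_6 = 4


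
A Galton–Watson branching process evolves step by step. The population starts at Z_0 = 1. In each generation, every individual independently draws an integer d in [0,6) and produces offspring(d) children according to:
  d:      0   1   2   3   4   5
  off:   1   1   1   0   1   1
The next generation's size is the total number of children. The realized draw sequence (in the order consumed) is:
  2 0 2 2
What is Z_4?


gen 0: Z_0=1, draws=[2], offspring=[1], Z_1=1
gen 1: Z_1=1, draws=[0], offspring=[1], Z_2=1
gen 2: Z_2=1, draws=[2], offspring=[1], Z_3=1
gen 3: Z_3=1, draws=[2], offspring=[1], Z_4=1

1


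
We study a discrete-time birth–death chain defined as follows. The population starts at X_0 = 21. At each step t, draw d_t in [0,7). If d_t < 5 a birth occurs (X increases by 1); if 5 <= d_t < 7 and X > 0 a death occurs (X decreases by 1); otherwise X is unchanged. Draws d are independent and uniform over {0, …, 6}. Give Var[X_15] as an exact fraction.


600/49

X can drop by at most 1 per step and X_0 = 21 > T = 15, so X_t >= 21 − t >= 6 > 0 for every t <= 15: the floor at 0 (the 'and X > 0' condition) never binds. Hence X_15 = X_0 + Σ_{t<15} Y_t with i.i.d. increments Y_t = y(d_t) ∈ {+1, −1, 0}.
Outcome values over d=0..6: [1, 1, 1, 1, 1, -1, -1]
Σy = 3, Σy² = 7, M = 7
μ = 3/7 = 3/7,  σ² = 7/7 − (3/7)² = 40/49
Independent increments: Var[X_15] = 15·σ² = 15·(40/49) = 600/49


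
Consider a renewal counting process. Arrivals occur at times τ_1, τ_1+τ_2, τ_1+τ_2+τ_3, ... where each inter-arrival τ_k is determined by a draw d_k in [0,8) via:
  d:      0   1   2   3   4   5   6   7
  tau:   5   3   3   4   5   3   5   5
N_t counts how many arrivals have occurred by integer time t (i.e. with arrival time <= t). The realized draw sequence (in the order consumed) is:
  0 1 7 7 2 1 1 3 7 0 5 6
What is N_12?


draw d_1=0: τ_1=5, arrival time A_1=5
draw d_2=1: τ_2=3, arrival time A_2=8
draw d_3=7: τ_3=5, arrival time A_3=13
draw d_4=7: τ_4=5, arrival time A_4=18
draw d_5=2: τ_5=3, arrival time A_5=21
draw d_6=1: τ_6=3, arrival time A_6=24
draw d_7=1: τ_7=3, arrival time A_7=27
draw d_8=3: τ_8=4, arrival time A_8=31
draw d_9=7: τ_9=5, arrival time A_9=36
draw d_10=0: τ_10=5, arrival time A_10=41
draw d_11=5: τ_11=3, arrival time A_11=44
draw d_12=6: τ_12=5, arrival time A_12=49
N_t over t=0..12: 0:0 1:0 2:0 3:0 4:0 5:1 6:1 7:1 8:2 9:2 10:2 11:2 12:2

2


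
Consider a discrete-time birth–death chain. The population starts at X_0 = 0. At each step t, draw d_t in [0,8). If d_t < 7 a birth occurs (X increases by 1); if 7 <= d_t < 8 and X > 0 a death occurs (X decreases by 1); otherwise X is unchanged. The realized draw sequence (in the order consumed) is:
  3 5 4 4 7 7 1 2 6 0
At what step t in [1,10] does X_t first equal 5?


9

t=0: X=0, d=3 → birth, X_1=1
t=1: X=1, d=5 → birth, X_2=2
t=2: X=2, d=4 → birth, X_3=3
t=3: X=3, d=4 → birth, X_4=4
t=4: X=4, d=7 → death, X_5=3
t=5: X=3, d=7 → death, X_6=2
t=6: X=2, d=1 → birth, X_7=3
t=7: X=3, d=2 → birth, X_8=4
t=8: X=4, d=6 → birth, X_9=5
t=9: X=5, d=0 → birth, X_10=6


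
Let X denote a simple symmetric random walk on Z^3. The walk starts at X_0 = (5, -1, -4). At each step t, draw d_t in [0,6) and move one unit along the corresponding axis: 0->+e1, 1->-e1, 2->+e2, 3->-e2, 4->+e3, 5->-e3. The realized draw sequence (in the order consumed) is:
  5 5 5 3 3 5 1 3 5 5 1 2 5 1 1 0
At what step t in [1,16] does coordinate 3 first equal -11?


t=0: X=(5, -1, -4), d=5 → -e3, X_1=(5, -1, -5)
t=1: X=(5, -1, -5), d=5 → -e3, X_2=(5, -1, -6)
t=2: X=(5, -1, -6), d=5 → -e3, X_3=(5, -1, -7)
t=3: X=(5, -1, -7), d=3 → -e2, X_4=(5, -2, -7)
t=4: X=(5, -2, -7), d=3 → -e2, X_5=(5, -3, -7)
t=5: X=(5, -3, -7), d=5 → -e3, X_6=(5, -3, -8)
t=6: X=(5, -3, -8), d=1 → -e1, X_7=(4, -3, -8)
t=7: X=(4, -3, -8), d=3 → -e2, X_8=(4, -4, -8)
t=8: X=(4, -4, -8), d=5 → -e3, X_9=(4, -4, -9)
t=9: X=(4, -4, -9), d=5 → -e3, X_10=(4, -4, -10)
t=10: X=(4, -4, -10), d=1 → -e1, X_11=(3, -4, -10)
t=11: X=(3, -4, -10), d=2 → +e2, X_12=(3, -3, -10)
t=12: X=(3, -3, -10), d=5 → -e3, X_13=(3, -3, -11)
t=13: X=(3, -3, -11), d=1 → -e1, X_14=(2, -3, -11)
t=14: X=(2, -3, -11), d=1 → -e1, X_15=(1, -3, -11)
t=15: X=(1, -3, -11), d=0 → +e1, X_16=(2, -3, -11)

13


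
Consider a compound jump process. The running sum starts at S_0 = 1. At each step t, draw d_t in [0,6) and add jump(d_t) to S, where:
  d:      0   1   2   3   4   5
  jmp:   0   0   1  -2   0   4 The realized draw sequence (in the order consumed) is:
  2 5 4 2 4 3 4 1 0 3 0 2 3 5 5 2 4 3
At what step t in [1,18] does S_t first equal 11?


t=0: S=1, d=2, jump=1, S_1=2
t=1: S=2, d=5, jump=4, S_2=6
t=2: S=6, d=4, jump=0, S_3=6
t=3: S=6, d=2, jump=1, S_4=7
t=4: S=7, d=4, jump=0, S_5=7
t=5: S=7, d=3, jump=-2, S_6=5
t=6: S=5, d=4, jump=0, S_7=5
t=7: S=5, d=1, jump=0, S_8=5
t=8: S=5, d=0, jump=0, S_9=5
t=9: S=5, d=3, jump=-2, S_10=3
t=10: S=3, d=0, jump=0, S_11=3
t=11: S=3, d=2, jump=1, S_12=4
t=12: S=4, d=3, jump=-2, S_13=2
t=13: S=2, d=5, jump=4, S_14=6
t=14: S=6, d=5, jump=4, S_15=10
t=15: S=10, d=2, jump=1, S_16=11
t=16: S=11, d=4, jump=0, S_17=11
t=17: S=11, d=3, jump=-2, S_18=9

16


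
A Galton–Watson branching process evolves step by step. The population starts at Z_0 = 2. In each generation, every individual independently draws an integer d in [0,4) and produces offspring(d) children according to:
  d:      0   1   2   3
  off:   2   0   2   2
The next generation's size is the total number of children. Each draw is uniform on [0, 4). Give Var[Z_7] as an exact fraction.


Outcome values over d=0..3: [2, 0, 2, 2]
Σy = 6, Σy² = 12, M = 4
μ = 6/4 = 3/2,  σ² = 12/4 − (3/2)² = 3/4
V_0 = 0, E_0 = 2
V_1 = 3/4·E_0 + (3/2)²·V_0 = 3/2;  E_1 = 3
V_2 = 3/4·E_1 + (3/2)²·V_1 = 45/8;  E_2 = 9/2
V_3 = 3/4·E_2 + (3/2)²·V_2 = 513/32;  E_3 = 27/4
V_4 = 3/4·E_3 + (3/2)²·V_3 = 5265/128;  E_4 = 81/8
V_5 = 3/4·E_4 + (3/2)²·V_4 = 51273/512;  E_5 = 243/16
V_6 = 3/4·E_5 + (3/2)²·V_5 = 484785/2048;  E_6 = 729/32
V_7 = 3/4·E_6 + (3/2)²·V_6 = 4503033/8192;  E_7 = 2187/64

4503033/8192


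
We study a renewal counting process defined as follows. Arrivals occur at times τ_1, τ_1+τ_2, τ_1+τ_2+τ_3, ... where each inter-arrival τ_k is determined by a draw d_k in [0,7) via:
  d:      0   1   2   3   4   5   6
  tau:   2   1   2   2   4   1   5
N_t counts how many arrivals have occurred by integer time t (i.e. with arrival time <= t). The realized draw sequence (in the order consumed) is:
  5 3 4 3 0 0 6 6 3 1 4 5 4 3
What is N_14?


6

draw d_1=5: τ_1=1, arrival time A_1=1
draw d_2=3: τ_2=2, arrival time A_2=3
draw d_3=4: τ_3=4, arrival time A_3=7
draw d_4=3: τ_4=2, arrival time A_4=9
draw d_5=0: τ_5=2, arrival time A_5=11
draw d_6=0: τ_6=2, arrival time A_6=13
draw d_7=6: τ_7=5, arrival time A_7=18
draw d_8=6: τ_8=5, arrival time A_8=23
draw d_9=3: τ_9=2, arrival time A_9=25
draw d_10=1: τ_10=1, arrival time A_10=26
draw d_11=4: τ_11=4, arrival time A_11=30
draw d_12=5: τ_12=1, arrival time A_12=31
draw d_13=4: τ_13=4, arrival time A_13=35
draw d_14=3: τ_14=2, arrival time A_14=37
N_t over t=0..14: 0:0 1:1 2:1 3:2 4:2 5:2 6:2 7:3 8:3 9:4 10:4 11:5 12:5 13:6 14:6


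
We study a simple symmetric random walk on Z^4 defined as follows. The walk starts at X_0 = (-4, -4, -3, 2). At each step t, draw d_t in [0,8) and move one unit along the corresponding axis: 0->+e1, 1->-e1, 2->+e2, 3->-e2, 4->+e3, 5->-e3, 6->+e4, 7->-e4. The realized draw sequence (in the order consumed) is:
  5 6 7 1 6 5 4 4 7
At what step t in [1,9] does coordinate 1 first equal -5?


t=0: X=(-4, -4, -3, 2), d=5 → -e3, X_1=(-4, -4, -4, 2)
t=1: X=(-4, -4, -4, 2), d=6 → +e4, X_2=(-4, -4, -4, 3)
t=2: X=(-4, -4, -4, 3), d=7 → -e4, X_3=(-4, -4, -4, 2)
t=3: X=(-4, -4, -4, 2), d=1 → -e1, X_4=(-5, -4, -4, 2)
t=4: X=(-5, -4, -4, 2), d=6 → +e4, X_5=(-5, -4, -4, 3)
t=5: X=(-5, -4, -4, 3), d=5 → -e3, X_6=(-5, -4, -5, 3)
t=6: X=(-5, -4, -5, 3), d=4 → +e3, X_7=(-5, -4, -4, 3)
t=7: X=(-5, -4, -4, 3), d=4 → +e3, X_8=(-5, -4, -3, 3)
t=8: X=(-5, -4, -3, 3), d=7 → -e4, X_9=(-5, -4, -3, 2)

4


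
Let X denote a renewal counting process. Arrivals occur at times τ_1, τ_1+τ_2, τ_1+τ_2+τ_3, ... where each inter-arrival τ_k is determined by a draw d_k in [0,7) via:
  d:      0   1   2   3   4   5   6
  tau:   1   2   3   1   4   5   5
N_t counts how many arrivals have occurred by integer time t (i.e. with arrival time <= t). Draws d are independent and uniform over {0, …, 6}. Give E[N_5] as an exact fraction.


Inter-arrival values over d=0..6: [1, 2, 3, 1, 4, 5, 5]
Each d has probability 1/7, so the pmf of τ is: f(1) = 2/7, f(2) = 1/7, f(3) = 1/7, f(4) = 1/7, f(5) = 2/7
Renewal equation for m(n) = E[N_n]: condition on τ_1 = k (if k <= n, one arrival plus a fresh copy on the remaining n−k steps): m(n) = F(n) + Σ_{k<=n} f(k)·m(n−k), where F(n) = P(τ <= n) and m(0) = 0
m(1) = F(1) = 2/7
m(2) = F(2) + f(1)·m(1) = 3/7 + 2/7·2/7 = 25/49
m(3) = F(3) + f(1)·m(2) + f(2)·m(1) = 4/7 + 2/7·25/49 + 1/7·2/7 = 260/343
m(4) = F(4) + f(1)·m(3) + f(2)·m(2) + f(3)·m(1) = 5/7 + 2/7·260/343 + 1/7·25/49 + 1/7·2/7 = 2508/2401
m(5) = F(5) + f(1)·m(4) + f(2)·m(3) + f(3)·m(2) + f(4)·m(1) = 1 + 2/7·2508/2401 + 1/7·260/343 + 1/7·25/49 + 1/7·2/7 = 25554/16807
E[N_5] = m(5) = 25554/16807

25554/16807


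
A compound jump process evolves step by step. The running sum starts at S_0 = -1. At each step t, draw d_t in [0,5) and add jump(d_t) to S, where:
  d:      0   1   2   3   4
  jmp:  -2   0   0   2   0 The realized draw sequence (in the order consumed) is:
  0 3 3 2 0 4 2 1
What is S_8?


-1

t=0: S=-1, d=0, jump=-2, S_1=-3
t=1: S=-3, d=3, jump=2, S_2=-1
t=2: S=-1, d=3, jump=2, S_3=1
t=3: S=1, d=2, jump=0, S_4=1
t=4: S=1, d=0, jump=-2, S_5=-1
t=5: S=-1, d=4, jump=0, S_6=-1
t=6: S=-1, d=2, jump=0, S_7=-1
t=7: S=-1, d=1, jump=0, S_8=-1


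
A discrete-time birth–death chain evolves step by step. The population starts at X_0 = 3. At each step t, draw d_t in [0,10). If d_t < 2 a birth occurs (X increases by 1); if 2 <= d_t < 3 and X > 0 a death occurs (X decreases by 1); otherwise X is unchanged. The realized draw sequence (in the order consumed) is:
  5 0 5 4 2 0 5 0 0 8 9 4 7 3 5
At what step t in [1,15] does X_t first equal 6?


9

t=0: X=3, d=5 → hold, X_1=3
t=1: X=3, d=0 → birth, X_2=4
t=2: X=4, d=5 → hold, X_3=4
t=3: X=4, d=4 → hold, X_4=4
t=4: X=4, d=2 → death, X_5=3
t=5: X=3, d=0 → birth, X_6=4
t=6: X=4, d=5 → hold, X_7=4
t=7: X=4, d=0 → birth, X_8=5
t=8: X=5, d=0 → birth, X_9=6
t=9: X=6, d=8 → hold, X_10=6
t=10: X=6, d=9 → hold, X_11=6
t=11: X=6, d=4 → hold, X_12=6
t=12: X=6, d=7 → hold, X_13=6
t=13: X=6, d=3 → hold, X_14=6
t=14: X=6, d=5 → hold, X_15=6


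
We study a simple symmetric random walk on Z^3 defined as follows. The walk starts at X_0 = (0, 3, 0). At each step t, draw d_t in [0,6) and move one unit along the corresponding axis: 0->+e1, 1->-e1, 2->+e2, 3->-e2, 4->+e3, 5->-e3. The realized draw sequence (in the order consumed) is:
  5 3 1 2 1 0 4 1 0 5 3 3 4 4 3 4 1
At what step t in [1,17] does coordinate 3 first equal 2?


t=0: X=(0, 3, 0), d=5 → -e3, X_1=(0, 3, -1)
t=1: X=(0, 3, -1), d=3 → -e2, X_2=(0, 2, -1)
t=2: X=(0, 2, -1), d=1 → -e1, X_3=(-1, 2, -1)
t=3: X=(-1, 2, -1), d=2 → +e2, X_4=(-1, 3, -1)
t=4: X=(-1, 3, -1), d=1 → -e1, X_5=(-2, 3, -1)
t=5: X=(-2, 3, -1), d=0 → +e1, X_6=(-1, 3, -1)
t=6: X=(-1, 3, -1), d=4 → +e3, X_7=(-1, 3, 0)
t=7: X=(-1, 3, 0), d=1 → -e1, X_8=(-2, 3, 0)
t=8: X=(-2, 3, 0), d=0 → +e1, X_9=(-1, 3, 0)
t=9: X=(-1, 3, 0), d=5 → -e3, X_10=(-1, 3, -1)
t=10: X=(-1, 3, -1), d=3 → -e2, X_11=(-1, 2, -1)
t=11: X=(-1, 2, -1), d=3 → -e2, X_12=(-1, 1, -1)
t=12: X=(-1, 1, -1), d=4 → +e3, X_13=(-1, 1, 0)
t=13: X=(-1, 1, 0), d=4 → +e3, X_14=(-1, 1, 1)
t=14: X=(-1, 1, 1), d=3 → -e2, X_15=(-1, 0, 1)
t=15: X=(-1, 0, 1), d=4 → +e3, X_16=(-1, 0, 2)
t=16: X=(-1, 0, 2), d=1 → -e1, X_17=(-2, 0, 2)

16


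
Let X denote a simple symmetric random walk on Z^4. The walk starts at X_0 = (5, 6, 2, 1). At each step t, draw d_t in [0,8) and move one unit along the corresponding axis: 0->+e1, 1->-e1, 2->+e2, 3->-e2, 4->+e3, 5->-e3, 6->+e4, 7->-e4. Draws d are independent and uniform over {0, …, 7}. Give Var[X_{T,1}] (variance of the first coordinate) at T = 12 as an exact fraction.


3

Outcome values over d=0..7: [1, -1, 0, 0, 0, 0, 0, 0]
Σy = 0, Σy² = 2, M = 8
μ = 0/8 = 0,  σ² = 2/8 − (0)² = 1/4
Independent increments: Var[X_12] = 12·σ² = 12·(1/4) = 3


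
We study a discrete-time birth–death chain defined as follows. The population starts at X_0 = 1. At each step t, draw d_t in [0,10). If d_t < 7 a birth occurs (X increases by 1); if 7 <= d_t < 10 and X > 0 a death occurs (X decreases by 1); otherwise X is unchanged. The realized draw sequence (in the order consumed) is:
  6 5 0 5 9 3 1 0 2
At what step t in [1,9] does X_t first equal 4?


t=0: X=1, d=6 → birth, X_1=2
t=1: X=2, d=5 → birth, X_2=3
t=2: X=3, d=0 → birth, X_3=4
t=3: X=4, d=5 → birth, X_4=5
t=4: X=5, d=9 → death, X_5=4
t=5: X=4, d=3 → birth, X_6=5
t=6: X=5, d=1 → birth, X_7=6
t=7: X=6, d=0 → birth, X_8=7
t=8: X=7, d=2 → birth, X_9=8

3


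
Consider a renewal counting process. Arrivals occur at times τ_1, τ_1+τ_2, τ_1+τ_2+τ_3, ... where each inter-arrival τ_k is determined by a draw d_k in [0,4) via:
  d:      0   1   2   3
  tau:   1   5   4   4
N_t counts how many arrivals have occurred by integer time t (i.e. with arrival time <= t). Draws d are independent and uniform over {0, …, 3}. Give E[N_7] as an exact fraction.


26709/16384

Inter-arrival values over d=0..3: [1, 5, 4, 4]
Each d has probability 1/4, so the pmf of τ is: f(1) = 1/4, f(4) = 1/2, f(5) = 1/4
Renewal equation for m(n) = E[N_n]: condition on τ_1 = k (if k <= n, one arrival plus a fresh copy on the remaining n−k steps): m(n) = F(n) + Σ_{k<=n} f(k)·m(n−k), where F(n) = P(τ <= n) and m(0) = 0
m(1) = F(1) = 1/4
m(2) = F(2) + f(1)·m(1) = 1/4 + 1/4·1/4 = 5/16
m(3) = F(3) + f(1)·m(2) = 1/4 + 1/4·5/16 = 21/64
m(4) = F(4) + f(1)·m(3) = 3/4 + 1/4·21/64 = 213/256
m(5) = F(5) + f(1)·m(4) + f(4)·m(1) = 1 + 1/4·213/256 + 1/2·1/4 = 1365/1024
m(6) = F(6) + f(1)·m(5) + f(4)·m(2) + f(5)·m(1) = 1 + 1/4·1365/1024 + 1/2·5/16 + 1/4·1/4 = 6357/4096
m(7) = F(7) + f(1)·m(6) + f(4)·m(3) + f(5)·m(2) = 1 + 1/4·6357/4096 + 1/2·21/64 + 1/4·5/16 = 26709/16384
E[N_7] = m(7) = 26709/16384


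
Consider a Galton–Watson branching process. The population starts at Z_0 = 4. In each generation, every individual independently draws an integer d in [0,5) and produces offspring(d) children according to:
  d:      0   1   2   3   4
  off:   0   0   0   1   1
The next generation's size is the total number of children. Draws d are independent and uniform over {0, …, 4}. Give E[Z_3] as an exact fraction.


Outcome values over d=0..4: [0, 0, 0, 1, 1]
Σy = 2, Σy² = 2, M = 5
μ = 2/5 = 2/5,  σ² = 2/5 − (2/5)² = 6/25
E[Z_0] = 4
E[Z_1] = 2/5·E[Z_0] = 8/5
E[Z_2] = 2/5·E[Z_1] = 16/25
E[Z_3] = 2/5·E[Z_2] = 32/125

32/125


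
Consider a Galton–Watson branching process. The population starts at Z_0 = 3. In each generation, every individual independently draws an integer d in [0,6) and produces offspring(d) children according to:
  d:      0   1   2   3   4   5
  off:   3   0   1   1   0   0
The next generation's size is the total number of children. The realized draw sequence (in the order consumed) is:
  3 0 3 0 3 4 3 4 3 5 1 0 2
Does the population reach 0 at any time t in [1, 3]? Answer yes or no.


no

gen 0: Z_0=3, draws=[3, 0, 3], offspring=[1, 3, 1], Z_1=5
gen 1: Z_1=5, draws=[0, 3, 4, 3, 4], offspring=[3, 1, 0, 1, 0], Z_2=5
gen 2: Z_2=5, draws=[3, 5, 1, 0, 2], offspring=[1, 0, 0, 3, 1], Z_3=5


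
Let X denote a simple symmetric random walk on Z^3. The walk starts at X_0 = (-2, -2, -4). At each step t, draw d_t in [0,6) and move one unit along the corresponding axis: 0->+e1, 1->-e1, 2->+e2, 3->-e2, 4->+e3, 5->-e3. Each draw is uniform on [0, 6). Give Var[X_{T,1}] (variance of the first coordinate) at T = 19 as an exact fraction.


Outcome values over d=0..5: [1, -1, 0, 0, 0, 0]
Σy = 0, Σy² = 2, M = 6
μ = 0/6 = 0,  σ² = 2/6 − (0)² = 1/3
Independent increments: Var[X_19] = 19·σ² = 19·(1/3) = 19/3

19/3


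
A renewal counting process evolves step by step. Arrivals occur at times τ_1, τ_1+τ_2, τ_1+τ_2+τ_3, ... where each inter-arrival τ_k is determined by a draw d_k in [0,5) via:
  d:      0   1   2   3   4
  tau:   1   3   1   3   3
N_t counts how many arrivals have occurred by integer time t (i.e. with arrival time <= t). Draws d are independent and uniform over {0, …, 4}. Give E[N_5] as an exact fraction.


6337/3125

Inter-arrival values over d=0..4: [1, 3, 1, 3, 3]
Each d has probability 1/5, so the pmf of τ is: f(1) = 2/5, f(3) = 3/5
Renewal equation for m(n) = E[N_n]: condition on τ_1 = k (if k <= n, one arrival plus a fresh copy on the remaining n−k steps): m(n) = F(n) + Σ_{k<=n} f(k)·m(n−k), where F(n) = P(τ <= n) and m(0) = 0
m(1) = F(1) = 2/5
m(2) = F(2) + f(1)·m(1) = 2/5 + 2/5·2/5 = 14/25
m(3) = F(3) + f(1)·m(2) = 1 + 2/5·14/25 = 153/125
m(4) = F(4) + f(1)·m(3) + f(3)·m(1) = 1 + 2/5·153/125 + 3/5·2/5 = 1081/625
m(5) = F(5) + f(1)·m(4) + f(3)·m(2) = 1 + 2/5·1081/625 + 3/5·14/25 = 6337/3125
E[N_5] = m(5) = 6337/3125


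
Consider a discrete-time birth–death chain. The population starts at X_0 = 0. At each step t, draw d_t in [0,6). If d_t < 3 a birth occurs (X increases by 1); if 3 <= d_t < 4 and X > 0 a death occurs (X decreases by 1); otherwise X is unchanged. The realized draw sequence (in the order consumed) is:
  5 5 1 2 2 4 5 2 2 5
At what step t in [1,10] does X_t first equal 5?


t=0: X=0, d=5 → hold, X_1=0
t=1: X=0, d=5 → hold, X_2=0
t=2: X=0, d=1 → birth, X_3=1
t=3: X=1, d=2 → birth, X_4=2
t=4: X=2, d=2 → birth, X_5=3
t=5: X=3, d=4 → hold, X_6=3
t=6: X=3, d=5 → hold, X_7=3
t=7: X=3, d=2 → birth, X_8=4
t=8: X=4, d=2 → birth, X_9=5
t=9: X=5, d=5 → hold, X_10=5

9


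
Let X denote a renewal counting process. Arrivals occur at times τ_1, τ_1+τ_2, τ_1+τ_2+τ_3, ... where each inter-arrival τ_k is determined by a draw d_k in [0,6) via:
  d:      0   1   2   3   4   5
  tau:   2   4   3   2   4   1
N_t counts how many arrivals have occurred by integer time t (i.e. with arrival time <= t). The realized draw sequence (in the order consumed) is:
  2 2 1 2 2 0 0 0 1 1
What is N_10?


3

draw d_1=2: τ_1=3, arrival time A_1=3
draw d_2=2: τ_2=3, arrival time A_2=6
draw d_3=1: τ_3=4, arrival time A_3=10
draw d_4=2: τ_4=3, arrival time A_4=13
draw d_5=2: τ_5=3, arrival time A_5=16
draw d_6=0: τ_6=2, arrival time A_6=18
draw d_7=0: τ_7=2, arrival time A_7=20
draw d_8=0: τ_8=2, arrival time A_8=22
draw d_9=1: τ_9=4, arrival time A_9=26
draw d_10=1: τ_10=4, arrival time A_10=30
N_t over t=0..10: 0:0 1:0 2:0 3:1 4:1 5:1 6:2 7:2 8:2 9:2 10:3


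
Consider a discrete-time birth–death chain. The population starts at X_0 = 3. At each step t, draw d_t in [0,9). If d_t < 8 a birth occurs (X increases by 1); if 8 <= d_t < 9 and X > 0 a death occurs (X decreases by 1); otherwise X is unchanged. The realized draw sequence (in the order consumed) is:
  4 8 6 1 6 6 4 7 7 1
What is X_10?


11

t=0: X=3, d=4 → birth, X_1=4
t=1: X=4, d=8 → death, X_2=3
t=2: X=3, d=6 → birth, X_3=4
t=3: X=4, d=1 → birth, X_4=5
t=4: X=5, d=6 → birth, X_5=6
t=5: X=6, d=6 → birth, X_6=7
t=6: X=7, d=4 → birth, X_7=8
t=7: X=8, d=7 → birth, X_8=9
t=8: X=9, d=7 → birth, X_9=10
t=9: X=10, d=1 → birth, X_10=11


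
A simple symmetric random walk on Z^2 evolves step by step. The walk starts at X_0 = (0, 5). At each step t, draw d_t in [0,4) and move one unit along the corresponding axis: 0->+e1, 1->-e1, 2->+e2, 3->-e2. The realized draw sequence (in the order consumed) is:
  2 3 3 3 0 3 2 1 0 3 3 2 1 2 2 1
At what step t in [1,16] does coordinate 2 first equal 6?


t=0: X=(0, 5), d=2 → +e2, X_1=(0, 6)
t=1: X=(0, 6), d=3 → -e2, X_2=(0, 5)
t=2: X=(0, 5), d=3 → -e2, X_3=(0, 4)
t=3: X=(0, 4), d=3 → -e2, X_4=(0, 3)
t=4: X=(0, 3), d=0 → +e1, X_5=(1, 3)
t=5: X=(1, 3), d=3 → -e2, X_6=(1, 2)
t=6: X=(1, 2), d=2 → +e2, X_7=(1, 3)
t=7: X=(1, 3), d=1 → -e1, X_8=(0, 3)
t=8: X=(0, 3), d=0 → +e1, X_9=(1, 3)
t=9: X=(1, 3), d=3 → -e2, X_10=(1, 2)
t=10: X=(1, 2), d=3 → -e2, X_11=(1, 1)
t=11: X=(1, 1), d=2 → +e2, X_12=(1, 2)
t=12: X=(1, 2), d=1 → -e1, X_13=(0, 2)
t=13: X=(0, 2), d=2 → +e2, X_14=(0, 3)
t=14: X=(0, 3), d=2 → +e2, X_15=(0, 4)
t=15: X=(0, 4), d=1 → -e1, X_16=(-1, 4)

1


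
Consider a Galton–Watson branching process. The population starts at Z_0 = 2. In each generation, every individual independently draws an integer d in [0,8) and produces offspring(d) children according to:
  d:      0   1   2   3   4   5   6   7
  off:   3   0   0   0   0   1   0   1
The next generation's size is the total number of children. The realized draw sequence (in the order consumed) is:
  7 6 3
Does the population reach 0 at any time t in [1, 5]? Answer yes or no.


gen 0: Z_0=2, draws=[7, 6], offspring=[1, 0], Z_1=1
gen 1: Z_1=1, draws=[3], offspring=[0], Z_2=0
gen 2: Z_2=0, draws=[], offspring=[], Z_3=0
gen 3: Z_3=0, draws=[], offspring=[], Z_4=0
gen 4: Z_4=0, draws=[], offspring=[], Z_5=0

yes
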